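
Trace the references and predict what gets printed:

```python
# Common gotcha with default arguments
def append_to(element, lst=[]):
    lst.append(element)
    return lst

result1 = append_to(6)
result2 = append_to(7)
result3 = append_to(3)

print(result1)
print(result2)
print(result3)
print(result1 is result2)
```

Key concept: mutable default argument gotcha.
Step by step:
`result1 = append_to(6)` → result1 = [6]
`result2 = append_to(7)` → result1 = [6, 7] (same object as result2); result2 = [6, 7] (same object as result1)
`result3 = append_to(3)` → result1 = [6, 7, 3] (same object as result2, result3); result2 = [6, 7, 3] (same object as result1, result3); result3 = [6, 7, 3] (same object as result1, result2)
`print(result1)` → prints [6, 7, 3]
`print(result2)` → prints [6, 7, 3]
`print(result3)` → prints [6, 7, 3]
`print(result1 is result2)` → prints True

Answer:
[6, 7, 3]
[6, 7, 3]
[6, 7, 3]
True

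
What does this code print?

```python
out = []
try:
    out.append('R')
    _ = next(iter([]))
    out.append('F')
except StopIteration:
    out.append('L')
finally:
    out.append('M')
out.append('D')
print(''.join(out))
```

Execution trace: 'R' (try body) → 'L' (except StopIteration) → 'M' (finally) → 'D' (after the try/except). Output: RLMD

Answer: RLMD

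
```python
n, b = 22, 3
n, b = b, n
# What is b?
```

Trace:
`n, b = 22, 3` → n = 22; b = 3
`n, b = b, n` → n = 3; b = 22
So b = 22

Answer: 22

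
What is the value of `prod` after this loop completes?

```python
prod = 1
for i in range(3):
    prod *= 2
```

2^3 = 8
`prod` takes the values: 1 → 2 → 4 → 8

Answer: 8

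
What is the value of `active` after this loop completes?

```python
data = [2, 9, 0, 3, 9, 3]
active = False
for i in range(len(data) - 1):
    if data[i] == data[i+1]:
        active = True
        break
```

Check consecutive duplicates in [2, 9, 0, 3, 9, 3]
`active` takes the values: False

Answer: False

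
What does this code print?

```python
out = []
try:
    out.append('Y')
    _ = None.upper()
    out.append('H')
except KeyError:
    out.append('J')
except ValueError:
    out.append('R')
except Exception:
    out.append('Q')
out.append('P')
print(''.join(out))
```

Execution trace: 'Y' (try body) → 'Q' (except Exception) → 'P' (after the try/except). Output: YQP

Answer: YQP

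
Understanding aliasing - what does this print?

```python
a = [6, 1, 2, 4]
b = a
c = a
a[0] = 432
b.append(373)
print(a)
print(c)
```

Key concept: multiple aliases.
Step by step:
`a = [6, 1, 2, 4]` → a = [6, 1, 2, 4]
`b = a` → b = [6, 1, 2, 4] (same object as a)
`c = a` → c = [6, 1, 2, 4] (same object as a, b)
`a[0] = 432` → a = [432, 1, 2, 4] (same object as b, c); b = [432, 1, 2, 4] (same object as a, c); c = [432, 1, 2, 4] (same object as a, b)
`b.append(373)` → a = [432, 1, 2, 4, 373] (same object as b, c); b = [432, 1, 2, 4, 373] (same object as a, c); c = [432, 1, 2, 4, 373] (same object as a, b)
`print(a)` → prints [432, 1, 2, 4, 373]
`print(c)` → prints [432, 1, 2, 4, 373]

Answer:
[432, 1, 2, 4, 373]
[432, 1, 2, 4, 373]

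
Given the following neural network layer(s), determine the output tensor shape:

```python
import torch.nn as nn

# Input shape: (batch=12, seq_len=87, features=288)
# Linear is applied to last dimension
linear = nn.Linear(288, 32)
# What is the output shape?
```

Input: (12, 87, 288) -> Output: (12, 87, 32)

Answer: (12, 87, 32)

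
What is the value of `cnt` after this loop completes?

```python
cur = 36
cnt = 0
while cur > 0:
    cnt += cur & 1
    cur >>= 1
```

Count set bits in 36 (binary: 0b100100)
`cnt` takes the values: 0 → 1 → 2

Answer: 2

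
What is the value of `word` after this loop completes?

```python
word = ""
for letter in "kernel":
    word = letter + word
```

Reverse 'kernel'
`word` takes the values: "" → "k" → "ek" → "rek" → "nrek" → "enrek" → "lenrek"

Answer: "lenrek"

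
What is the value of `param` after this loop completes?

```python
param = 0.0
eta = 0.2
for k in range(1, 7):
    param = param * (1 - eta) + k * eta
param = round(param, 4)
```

Moving average with lr=0.2
`param` takes the values: 0.0 → 0.2 → 0.56 → 1.048 → 1.6384 → 2.31072 → 3.048576 → 3.0486

Answer: 3.0486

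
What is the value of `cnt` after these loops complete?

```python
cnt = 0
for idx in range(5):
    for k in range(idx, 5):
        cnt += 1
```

Upper triangle: 5 + 4 + ... + 1
`cnt` takes the values: 0 → 1 → 2 → 3 → 4 → 5 → 6 → 7 → 8 → 9 → 10 → 11 → 12 → 13 → 14 → 15

Answer: 15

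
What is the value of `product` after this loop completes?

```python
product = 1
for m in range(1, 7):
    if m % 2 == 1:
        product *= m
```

Product of odd numbers 1 to 6
`product` takes the values: 1 → 3 → 15

Answer: 15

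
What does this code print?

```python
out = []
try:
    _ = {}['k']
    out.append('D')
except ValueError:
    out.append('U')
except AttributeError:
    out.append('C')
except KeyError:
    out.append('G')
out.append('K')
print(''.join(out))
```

Execution trace: 'G' (except KeyError) → 'K' (after the try/except). Output: GK

Answer: GK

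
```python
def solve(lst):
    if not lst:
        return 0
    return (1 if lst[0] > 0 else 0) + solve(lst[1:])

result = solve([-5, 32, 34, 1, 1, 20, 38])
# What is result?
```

Count of positive elements in [-5, 32, 34, 1, 1, 20, 38] = 6

Answer: 6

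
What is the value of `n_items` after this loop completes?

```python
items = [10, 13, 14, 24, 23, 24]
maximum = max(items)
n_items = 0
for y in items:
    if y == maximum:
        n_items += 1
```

Count of max value 24 in [10, 13, 14, 24, 23, 24]
`n_items` takes the values: 0 → 1 → 2

Answer: 2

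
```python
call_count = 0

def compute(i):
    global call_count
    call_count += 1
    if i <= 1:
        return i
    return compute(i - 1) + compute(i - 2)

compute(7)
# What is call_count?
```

Calls(i) = 1 + Calls(i-1) + Calls(i-2); Calls(0)=Calls(1)=1. For i=7 this gives 41.

Answer: 41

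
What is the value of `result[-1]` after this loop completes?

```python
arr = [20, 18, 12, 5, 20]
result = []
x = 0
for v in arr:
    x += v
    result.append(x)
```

Cumulative sum ends at 75
`result` takes the values: [] → [20] → [20, 38] → [20, 38, 50] → [20, 38, 50, 55] → [20, 38, 50, 55, 75]
So `result[-1]` = 75

Answer: 75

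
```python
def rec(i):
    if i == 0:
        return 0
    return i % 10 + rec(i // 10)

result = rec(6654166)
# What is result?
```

Sum of digits of 6654166: 6 + 6 + 1 + 4 + 5 + 6 + 6 = 34

Answer: 34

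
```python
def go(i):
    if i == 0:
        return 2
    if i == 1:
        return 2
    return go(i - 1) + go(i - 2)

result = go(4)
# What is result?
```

Build up from base cases: go(0)=2, go(1)=2, go(2)=4, go(3)=6, go(4)=10

Answer: 10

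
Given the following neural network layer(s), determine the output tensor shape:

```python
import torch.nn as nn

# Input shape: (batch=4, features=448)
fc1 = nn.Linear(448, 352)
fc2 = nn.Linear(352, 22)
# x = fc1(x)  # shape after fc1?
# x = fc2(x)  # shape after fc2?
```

Input: (4, 448) -> after fc1: (4, 352) -> Output: (4, 22)

Answer: (4, 22)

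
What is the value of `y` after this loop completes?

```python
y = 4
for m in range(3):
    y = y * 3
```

Multiply by 3, 3 times: 4 * 3^3 = 108
`y` takes the values: 4 → 12 → 36 → 108

Answer: 108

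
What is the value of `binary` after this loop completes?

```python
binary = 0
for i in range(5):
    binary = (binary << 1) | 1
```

Build 5 consecutive 1-bits: 0b11111
`binary` takes the values: 0 → 1 → 3 → 7 → 15 → 31

Answer: 31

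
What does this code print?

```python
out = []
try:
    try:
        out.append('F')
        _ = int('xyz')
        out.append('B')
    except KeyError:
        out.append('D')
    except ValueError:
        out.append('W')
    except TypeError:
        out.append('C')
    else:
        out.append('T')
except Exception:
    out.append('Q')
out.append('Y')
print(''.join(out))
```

Execution trace: 'F' (inner try body) → 'W' (inner except ValueError) → 'Y' (after the try/except). Output: FWY

Answer: FWY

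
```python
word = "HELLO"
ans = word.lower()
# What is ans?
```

Trace:
`word = "HELLO"` → word = 'HELLO'
`ans = word.lower()` → ans = 'hello'
So ans = 'hello'

Answer: 'hello'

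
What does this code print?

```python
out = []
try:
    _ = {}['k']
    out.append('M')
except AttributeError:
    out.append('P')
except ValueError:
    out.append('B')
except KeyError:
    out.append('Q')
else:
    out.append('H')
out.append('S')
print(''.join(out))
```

Execution trace: 'Q' (except KeyError) → 'S' (after the try/except). Output: QS

Answer: QS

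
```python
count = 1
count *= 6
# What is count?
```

Trace:
`count = 1` → count = 1
`count *= 6` → count = 6
So count = 6

Answer: 6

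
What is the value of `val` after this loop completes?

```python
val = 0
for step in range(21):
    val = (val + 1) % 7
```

Increment mod 7, 21 times = 0
`val` takes the values: 0 → 1 → 2 → 3 → 4 → 5 → 6 → 0 → 1 → 2 → 3 → 4 → 5 → 6 → 0 → 1 → 2 → 3 → 4 → 5 → 6 → 0

Answer: 0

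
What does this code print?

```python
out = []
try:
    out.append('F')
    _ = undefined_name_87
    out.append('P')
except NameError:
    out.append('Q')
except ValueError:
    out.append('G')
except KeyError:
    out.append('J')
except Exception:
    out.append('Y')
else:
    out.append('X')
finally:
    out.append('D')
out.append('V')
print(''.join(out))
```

Execution trace: 'F' (try body) → 'Q' (except NameError) → 'D' (finally) → 'V' (after the try/except). Output: FQDV

Answer: FQDV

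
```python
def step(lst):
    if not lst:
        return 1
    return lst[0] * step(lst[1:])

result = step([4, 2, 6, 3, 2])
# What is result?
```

Product over [4, 2, 6, 3, 2] = 4 * 2 * 6 * 3 * 2 = 288

Answer: 288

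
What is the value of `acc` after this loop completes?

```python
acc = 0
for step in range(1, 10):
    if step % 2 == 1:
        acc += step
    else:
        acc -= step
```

Add odd, subtract even
`acc` takes the values: 0 → 1 → -1 → 2 → -2 → 3 → -3 → 4 → -4 → 5

Answer: 5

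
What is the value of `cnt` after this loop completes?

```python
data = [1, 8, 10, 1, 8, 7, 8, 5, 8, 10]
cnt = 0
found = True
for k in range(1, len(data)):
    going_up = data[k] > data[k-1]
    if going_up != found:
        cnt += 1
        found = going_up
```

Count direction changes in [1, 8, 10, 1, 8, 7, 8, 5, 8, 10]
`cnt` takes the values: 0 → 1 → 2 → 3 → 4 → 5 → 6

Answer: 6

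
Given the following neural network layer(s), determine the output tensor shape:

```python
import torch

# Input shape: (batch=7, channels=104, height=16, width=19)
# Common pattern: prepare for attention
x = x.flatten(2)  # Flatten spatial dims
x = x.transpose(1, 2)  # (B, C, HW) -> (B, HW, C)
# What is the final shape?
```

Input: (7, 104, 16, 19) -> after flatten(2): (7, 104, 304) -> Output: (7, 304, 104)

Answer: (7, 304, 104)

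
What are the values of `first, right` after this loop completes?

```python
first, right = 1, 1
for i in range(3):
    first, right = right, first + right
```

Fibonacci: after 3 iterations
`first, right` takes the values: (1, 1) → (1, 2) → (2, 3) → (3, 5)

Answer: 3, 5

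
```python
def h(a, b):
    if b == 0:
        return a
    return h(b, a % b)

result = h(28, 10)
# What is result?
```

h(28, 10) -> h(10, 8) -> h(8, 2) -> h(2, 0) -> 2

Answer: 2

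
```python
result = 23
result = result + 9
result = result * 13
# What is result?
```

Trace:
`result = 23` → result = 23
`result = result + 9` → result = 32
`result = result * 13` → result = 416
So result = 416

Answer: 416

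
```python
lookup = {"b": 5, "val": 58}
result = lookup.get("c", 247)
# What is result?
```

Trace:
`lookup = {"b": 5, "val": 58}` → lookup = {'b': 5, 'val': 58}
`result = lookup.get("c", 247)` → result = 247
So result = 247

Answer: 247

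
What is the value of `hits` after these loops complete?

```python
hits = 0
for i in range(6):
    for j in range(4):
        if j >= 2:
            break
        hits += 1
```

Inner breaks at 2, outer runs 6 times
`hits` takes the values: 0 → 1 → 2 → 3 → 4 → 5 → 6 → 7 → 8 → 9 → 10 → 11 → 12

Answer: 12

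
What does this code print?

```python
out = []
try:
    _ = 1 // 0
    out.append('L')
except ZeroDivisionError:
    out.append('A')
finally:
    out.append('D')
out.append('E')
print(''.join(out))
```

Execution trace: 'A' (except ZeroDivisionError) → 'D' (finally) → 'E' (after the try/except). Output: ADE

Answer: ADE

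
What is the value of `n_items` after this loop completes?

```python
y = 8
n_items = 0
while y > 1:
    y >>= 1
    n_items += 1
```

Count right shifts until 1
`n_items` takes the values: 0 → 1 → 2 → 3

Answer: 3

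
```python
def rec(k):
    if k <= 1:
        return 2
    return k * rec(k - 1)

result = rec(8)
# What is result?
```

rec(8) = 8 * 7 * 6 * 5 * 4 * 3 * 2 * 2 = 80640

Answer: 80640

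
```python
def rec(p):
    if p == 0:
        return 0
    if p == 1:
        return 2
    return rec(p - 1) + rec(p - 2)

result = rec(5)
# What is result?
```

Build up from base cases: rec(0)=0, rec(1)=2, rec(2)=2, rec(3)=4, rec(4)=6, rec(5)=10

Answer: 10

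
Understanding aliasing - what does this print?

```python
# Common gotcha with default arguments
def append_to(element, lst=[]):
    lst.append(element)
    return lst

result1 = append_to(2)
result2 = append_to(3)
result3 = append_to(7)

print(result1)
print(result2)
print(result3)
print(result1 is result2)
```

Key concept: mutable default argument gotcha.
Step by step:
`result1 = append_to(2)` → result1 = [2]
`result2 = append_to(3)` → result1 = [2, 3] (same object as result2); result2 = [2, 3] (same object as result1)
`result3 = append_to(7)` → result1 = [2, 3, 7] (same object as result2, result3); result2 = [2, 3, 7] (same object as result1, result3); result3 = [2, 3, 7] (same object as result1, result2)
`print(result1)` → prints [2, 3, 7]
`print(result2)` → prints [2, 3, 7]
`print(result3)` → prints [2, 3, 7]
`print(result1 is result2)` → prints True

Answer:
[2, 3, 7]
[2, 3, 7]
[2, 3, 7]
True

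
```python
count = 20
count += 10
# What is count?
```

Trace:
`count = 20` → count = 20
`count += 10` → count = 30
So count = 30

Answer: 30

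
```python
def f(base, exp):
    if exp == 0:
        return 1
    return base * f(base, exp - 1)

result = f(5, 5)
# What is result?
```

f(5, 5) = 5 * 5 * 5 * 5 * 5 = 3125

Answer: 3125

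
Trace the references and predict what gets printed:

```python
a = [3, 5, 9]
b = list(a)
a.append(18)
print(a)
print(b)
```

Key concept: list() constructor creates copy.
Step by step:
`a = [3, 5, 9]` → a = [3, 5, 9]
`b = list(a)` → b = [3, 5, 9]
`a.append(18)` → a = [3, 5, 9, 18]
`print(a)` → prints [3, 5, 9, 18]
`print(b)` → prints [3, 5, 9]

Answer:
[3, 5, 9, 18]
[3, 5, 9]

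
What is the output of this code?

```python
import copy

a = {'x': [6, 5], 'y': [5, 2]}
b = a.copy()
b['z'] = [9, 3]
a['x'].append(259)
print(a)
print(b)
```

Key concept: shallow copy of dict with mutable values.
Step by step:
`a = {'x': [6, 5], 'y': [5, 2]}` → a = {'x': [6, 5], 'y': [5, 2]}
`b = a.copy()` → b = {'x': [6, 5], 'y': [5, 2]}
`b['z'] = [9, 3]` → b = {'x': [6, 5], 'y': [5, 2], 'z': [9, 3]}
`a['x'].append(259)` → a = {'x': [6, 5, 259], 'y': [5, 2]}; b = {'x': [6, 5, 259], 'y': [5, 2], 'z': [9, 3]}
`print(a)` → prints {'x': [6, 5, 259], 'y': [5, 2]}
`print(b)` → prints {'x': [6, 5, 259], 'y': [5, 2], 'z': [9, 3]}

Answer:
{'x': [6, 5, 259], 'y': [5, 2]}
{'x': [6, 5, 259], 'y': [5, 2], 'z': [9, 3]}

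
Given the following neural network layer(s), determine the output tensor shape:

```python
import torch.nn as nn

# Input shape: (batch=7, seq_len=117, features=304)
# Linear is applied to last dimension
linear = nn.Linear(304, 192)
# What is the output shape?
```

Input: (7, 117, 304) -> Output: (7, 117, 192)

Answer: (7, 117, 192)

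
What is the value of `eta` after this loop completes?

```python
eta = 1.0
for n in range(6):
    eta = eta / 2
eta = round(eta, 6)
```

Halving LR 6 times: 1 / 2^6
`eta` takes the values: 1.0 → 0.5 → 0.25 → 0.125 → 0.0625 → 0.03125 → 0.015625

Answer: 0.015625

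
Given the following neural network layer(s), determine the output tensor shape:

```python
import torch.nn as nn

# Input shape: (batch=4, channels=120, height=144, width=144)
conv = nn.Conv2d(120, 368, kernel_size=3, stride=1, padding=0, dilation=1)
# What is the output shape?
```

Input: (4, 120, 144, 144) -> Output: (4, 368, 142, 142)

Answer: (4, 368, 142, 142)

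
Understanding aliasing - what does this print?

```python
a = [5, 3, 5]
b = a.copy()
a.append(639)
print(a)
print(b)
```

Key concept: list.copy() creates independent copy.
Step by step:
`a = [5, 3, 5]` → a = [5, 3, 5]
`b = a.copy()` → b = [5, 3, 5]
`a.append(639)` → a = [5, 3, 5, 639]
`print(a)` → prints [5, 3, 5, 639]
`print(b)` → prints [5, 3, 5]

Answer:
[5, 3, 5, 639]
[5, 3, 5]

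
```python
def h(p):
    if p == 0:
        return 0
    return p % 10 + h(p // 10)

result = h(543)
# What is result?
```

Sum of digits of 543: 3 + 4 + 5 = 12

Answer: 12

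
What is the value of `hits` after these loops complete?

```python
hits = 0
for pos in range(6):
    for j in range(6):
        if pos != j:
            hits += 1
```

6² - 6 (exclude diagonal)
`hits` takes the values: 0 → 1 → 2 → 3 → 4 → 5 → 6 → 7 → 8 → 9 → 10 → 11 → 12 → 13 → 14 → 15 → 16 → 17 → 18 → 19 → 20 → 21 → 22 → 23 → 24 → 25 → 26 → 27 → 28 → 29 → 30

Answer: 30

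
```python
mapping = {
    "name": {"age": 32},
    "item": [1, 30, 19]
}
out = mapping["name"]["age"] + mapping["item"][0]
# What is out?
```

Trace:
`mapping = { ...` → mapping = {'name': {'age': 32}, 'item': [1, 30, 19]}
`out = mapping["name"]["age"] + mapping["item"][0]` → out = 33
So out = 33

Answer: 33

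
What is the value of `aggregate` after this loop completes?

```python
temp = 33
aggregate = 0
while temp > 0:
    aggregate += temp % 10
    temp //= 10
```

Sum digits of 33
`aggregate` takes the values: 0 → 3 → 6

Answer: 6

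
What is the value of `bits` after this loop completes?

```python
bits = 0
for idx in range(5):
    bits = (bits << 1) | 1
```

Build 5 consecutive 1-bits: 0b11111
`bits` takes the values: 0 → 1 → 3 → 7 → 15 → 31

Answer: 31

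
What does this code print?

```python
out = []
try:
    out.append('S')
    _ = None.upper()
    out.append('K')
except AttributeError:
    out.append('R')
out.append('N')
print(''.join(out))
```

Execution trace: 'S' (try body) → 'R' (except AttributeError) → 'N' (after the try/except). Output: SRN

Answer: SRN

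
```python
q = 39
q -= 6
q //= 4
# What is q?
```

Trace:
`q = 39` → q = 39
`q -= 6` → q = 33
`q //= 4` → q = 8
So q = 8

Answer: 8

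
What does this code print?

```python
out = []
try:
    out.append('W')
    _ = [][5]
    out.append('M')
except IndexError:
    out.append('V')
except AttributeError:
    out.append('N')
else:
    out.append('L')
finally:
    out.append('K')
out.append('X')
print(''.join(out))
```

Execution trace: 'W' (try body) → 'V' (except IndexError) → 'K' (finally) → 'X' (after the try/except). Output: WVKX

Answer: WVKX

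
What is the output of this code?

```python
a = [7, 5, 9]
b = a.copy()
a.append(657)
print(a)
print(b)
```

Key concept: list.copy() creates independent copy.
Step by step:
`a = [7, 5, 9]` → a = [7, 5, 9]
`b = a.copy()` → b = [7, 5, 9]
`a.append(657)` → a = [7, 5, 9, 657]
`print(a)` → prints [7, 5, 9, 657]
`print(b)` → prints [7, 5, 9]

Answer:
[7, 5, 9, 657]
[7, 5, 9]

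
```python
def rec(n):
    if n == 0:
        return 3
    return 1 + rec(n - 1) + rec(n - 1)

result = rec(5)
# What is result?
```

rec(n) = 1 + 2·rec(n-1), rec(0)=3. Closed form: (3+1)·2^5 - 1 = 127.

Answer: 127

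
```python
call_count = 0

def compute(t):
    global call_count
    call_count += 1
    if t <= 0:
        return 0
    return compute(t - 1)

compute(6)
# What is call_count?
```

Linear recursion stepping by 1: 7 calls from t=6 down to ≤0.

Answer: 7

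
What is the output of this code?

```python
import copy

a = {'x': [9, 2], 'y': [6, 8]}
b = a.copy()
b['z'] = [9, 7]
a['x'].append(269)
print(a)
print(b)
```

Key concept: shallow copy of dict with mutable values.
Step by step:
`a = {'x': [9, 2], 'y': [6, 8]}` → a = {'x': [9, 2], 'y': [6, 8]}
`b = a.copy()` → b = {'x': [9, 2], 'y': [6, 8]}
`b['z'] = [9, 7]` → b = {'x': [9, 2], 'y': [6, 8], 'z': [9, 7]}
`a['x'].append(269)` → a = {'x': [9, 2, 269], 'y': [6, 8]}; b = {'x': [9, 2, 269], 'y': [6, 8], 'z': [9, 7]}
`print(a)` → prints {'x': [9, 2, 269], 'y': [6, 8]}
`print(b)` → prints {'x': [9, 2, 269], 'y': [6, 8], 'z': [9, 7]}

Answer:
{'x': [9, 2, 269], 'y': [6, 8]}
{'x': [9, 2, 269], 'y': [6, 8], 'z': [9, 7]}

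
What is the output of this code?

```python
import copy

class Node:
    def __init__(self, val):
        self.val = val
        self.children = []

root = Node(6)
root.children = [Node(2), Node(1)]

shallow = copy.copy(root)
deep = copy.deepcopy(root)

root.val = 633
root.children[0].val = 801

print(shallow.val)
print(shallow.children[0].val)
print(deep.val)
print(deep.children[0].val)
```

Key concept: deep copy with custom objects.
Step by step:
`root = Node(6)` → root = Node(val=6, children=[])
`root.children = [Node(2), Node(1)]` → root = Node(val=6, children=[Node(val=2, children=[]), Node(val=1, children=[])])
`shallow = copy.copy(root)` → shallow = Node(val=6, children=[Node(val=2, children=[]), Node(val=1, children=[])])
`deep = copy.deepcopy(root)` → deep = Node(val=6, children=[Node(val=2, children=[]), Node(val=1, children=[])])
`root.val = 633` → root = Node(val=633, children=[Node(val=2, children=[]), Node(val=1, children=[])])
`root.children[0].val = 801` → root = Node(val=633, children=[Node(val=801, children=[]), Node(val=1, children=[])]); shallow = Node(val=6, children=[Node(val=801, children=[]), Node(val=1, children=[])])
`print(shallow.val)` → prints 6
`print(shallow.children[0].val)` → prints 801
`print(deep.val)` → prints 6
`print(deep.children[0].val)` → prints 2

Answer:
6
801
6
2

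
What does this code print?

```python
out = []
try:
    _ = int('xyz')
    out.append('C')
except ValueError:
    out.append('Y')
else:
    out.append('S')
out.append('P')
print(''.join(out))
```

Execution trace: 'Y' (except ValueError) → 'P' (after the try/except). Output: YP

Answer: YP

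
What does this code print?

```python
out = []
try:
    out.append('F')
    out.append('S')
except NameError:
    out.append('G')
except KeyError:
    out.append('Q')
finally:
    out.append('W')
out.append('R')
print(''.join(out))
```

Execution trace: 'F' (try body) → 'S' (try body, no exception) → 'W' (finally) → 'R' (after the try/except). Output: FSWR

Answer: FSWR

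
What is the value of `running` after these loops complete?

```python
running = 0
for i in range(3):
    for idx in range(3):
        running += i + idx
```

Sum of all i+idx for i,idx in 3x3
`running` takes the values: 0 → 1 → 3 → 4 → 6 → 9 → 11 → 14 → 18

Answer: 18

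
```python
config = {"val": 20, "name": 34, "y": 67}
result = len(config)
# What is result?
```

Trace:
`config = {"val": 20, "name": 34, "y": 67}` → config = {'val': 20, 'name': 34, 'y': 67}
`result = len(config)` → result = 3
So result = 3

Answer: 3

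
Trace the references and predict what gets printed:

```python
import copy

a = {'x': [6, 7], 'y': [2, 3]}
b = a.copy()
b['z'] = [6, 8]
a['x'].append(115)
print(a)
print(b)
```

Key concept: shallow copy of dict with mutable values.
Step by step:
`a = {'x': [6, 7], 'y': [2, 3]}` → a = {'x': [6, 7], 'y': [2, 3]}
`b = a.copy()` → b = {'x': [6, 7], 'y': [2, 3]}
`b['z'] = [6, 8]` → b = {'x': [6, 7], 'y': [2, 3], 'z': [6, 8]}
`a['x'].append(115)` → a = {'x': [6, 7, 115], 'y': [2, 3]}; b = {'x': [6, 7, 115], 'y': [2, 3], 'z': [6, 8]}
`print(a)` → prints {'x': [6, 7, 115], 'y': [2, 3]}
`print(b)` → prints {'x': [6, 7, 115], 'y': [2, 3], 'z': [6, 8]}

Answer:
{'x': [6, 7, 115], 'y': [2, 3]}
{'x': [6, 7, 115], 'y': [2, 3], 'z': [6, 8]}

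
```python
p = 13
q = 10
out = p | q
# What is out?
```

Trace:
`p = 13` → p = 13
`q = 10` → q = 10
`out = p | q` → out = 15
So out = 15

Answer: 15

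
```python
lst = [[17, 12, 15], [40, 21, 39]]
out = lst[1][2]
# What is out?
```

Trace:
`lst = [[17, 12, 15], [40, 21, 39]]` → lst = [[17, 12, 15], [40, 21, 39]]
`out = lst[1][2]` → out = 39
So out = 39

Answer: 39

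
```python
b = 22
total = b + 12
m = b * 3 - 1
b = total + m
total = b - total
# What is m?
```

Trace:
`b = 22` → b = 22
`total = b + 12` → total = 34
`m = b * 3 - 1` → m = 65
`b = total + m` → b = 99
`total = b - total` → total = 65
So m = 65

Answer: 65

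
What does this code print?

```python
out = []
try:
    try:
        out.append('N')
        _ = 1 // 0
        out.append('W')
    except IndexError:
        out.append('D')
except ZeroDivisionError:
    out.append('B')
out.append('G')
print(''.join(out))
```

Execution trace: 'N' (try body) → 'B' (outer except ZeroDivisionError) → 'G' (after the try/except). Output: NBG

Answer: NBG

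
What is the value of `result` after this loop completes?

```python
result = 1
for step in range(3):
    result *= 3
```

3^3 = 27
`result` takes the values: 1 → 3 → 9 → 27

Answer: 27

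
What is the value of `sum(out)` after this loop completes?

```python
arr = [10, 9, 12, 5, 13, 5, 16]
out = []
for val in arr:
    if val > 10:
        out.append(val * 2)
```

Sum of doubled values > 10
`out` takes the values: [] → [24] → [24, 26] → [24, 26, 32]
So `sum(out)` = 82

Answer: 82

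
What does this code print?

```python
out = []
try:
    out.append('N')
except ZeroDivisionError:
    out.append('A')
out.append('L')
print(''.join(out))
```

Execution trace: 'N' (try body, no exception) → 'L' (after the try/except). Output: NL

Answer: NL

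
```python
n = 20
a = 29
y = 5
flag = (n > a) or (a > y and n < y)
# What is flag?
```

Trace:
`n = 20` → n = 20
`a = 29` → a = 29
`y = 5` → y = 5
`flag = (n > a) or (a > y and n < y)` → flag = False
So flag = False

Answer: False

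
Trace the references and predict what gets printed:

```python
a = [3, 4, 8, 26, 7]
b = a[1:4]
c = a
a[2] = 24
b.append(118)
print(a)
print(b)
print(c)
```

Key concept: slice vs alias.
Step by step:
`a = [3, 4, 8, 26, 7]` → a = [3, 4, 8, 26, 7]
`b = a[1:4]` → b = [4, 8, 26]
`c = a` → c = [3, 4, 8, 26, 7] (same object as a)
`a[2] = 24` → a = [3, 4, 24, 26, 7] (same object as c); c = [3, 4, 24, 26, 7] (same object as a)
`b.append(118)` → b = [4, 8, 26, 118]
`print(a)` → prints [3, 4, 24, 26, 7]
`print(b)` → prints [4, 8, 26, 118]
`print(c)` → prints [3, 4, 24, 26, 7]

Answer:
[3, 4, 24, 26, 7]
[4, 8, 26, 118]
[3, 4, 24, 26, 7]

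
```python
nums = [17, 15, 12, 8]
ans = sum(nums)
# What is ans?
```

Trace:
`nums = [17, 15, 12, 8]` → nums = [17, 15, 12, 8]
`ans = sum(nums)` → ans = 52
So ans = 52

Answer: 52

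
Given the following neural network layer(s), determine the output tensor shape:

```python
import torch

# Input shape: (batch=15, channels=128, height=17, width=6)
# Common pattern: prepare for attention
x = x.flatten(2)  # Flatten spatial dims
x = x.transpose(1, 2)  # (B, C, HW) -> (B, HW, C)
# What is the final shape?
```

Input: (15, 128, 17, 6) -> after flatten(2): (15, 128, 102) -> Output: (15, 102, 128)

Answer: (15, 102, 128)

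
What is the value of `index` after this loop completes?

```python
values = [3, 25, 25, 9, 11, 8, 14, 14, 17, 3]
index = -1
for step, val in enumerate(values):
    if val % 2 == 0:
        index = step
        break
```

First even number index in [3, 25, 25, 9, 11, 8, 14, 14, 17, 3]
`index` takes the values: -1 → 5

Answer: 5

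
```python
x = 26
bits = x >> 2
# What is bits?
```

Trace:
`x = 26` → x = 26
`bits = x >> 2` → bits = 6
So bits = 6

Answer: 6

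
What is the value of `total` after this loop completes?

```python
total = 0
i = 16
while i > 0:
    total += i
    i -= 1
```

Sum 16 down to 1
`total` takes the values: 0 → 16 → 31 → 45 → 58 → 70 → 81 → 91 → 100 → 108 → 115 → 121 → 126 → 130 → 133 → 135 → 136

Answer: 136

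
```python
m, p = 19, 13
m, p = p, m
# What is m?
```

Trace:
`m, p = 19, 13` → m = 19; p = 13
`m, p = p, m` → m = 13; p = 19
So m = 13

Answer: 13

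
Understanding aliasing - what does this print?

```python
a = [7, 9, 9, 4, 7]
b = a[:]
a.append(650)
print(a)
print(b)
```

Key concept: slice [:] creates copy.
Step by step:
`a = [7, 9, 9, 4, 7]` → a = [7, 9, 9, 4, 7]
`b = a[:]` → b = [7, 9, 9, 4, 7]
`a.append(650)` → a = [7, 9, 9, 4, 7, 650]
`print(a)` → prints [7, 9, 9, 4, 7, 650]
`print(b)` → prints [7, 9, 9, 4, 7]

Answer:
[7, 9, 9, 4, 7, 650]
[7, 9, 9, 4, 7]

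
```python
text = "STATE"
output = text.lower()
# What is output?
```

Trace:
`text = "STATE"` → text = 'STATE'
`output = text.lower()` → output = 'state'
So output = 'state'

Answer: 'state'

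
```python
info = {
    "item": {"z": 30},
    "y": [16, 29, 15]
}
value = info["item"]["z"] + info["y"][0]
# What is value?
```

Trace:
`info = { ...` → info = {'item': {'z': 30}, 'y': [16, 29, 15]}
`value = info["item"]["z"] + info["y"][0]` → value = 46
So value = 46

Answer: 46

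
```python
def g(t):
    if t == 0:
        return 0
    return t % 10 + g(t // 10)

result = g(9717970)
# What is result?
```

Sum of digits of 9717970: 0 + 7 + 9 + 7 + 1 + 7 + 9 = 40

Answer: 40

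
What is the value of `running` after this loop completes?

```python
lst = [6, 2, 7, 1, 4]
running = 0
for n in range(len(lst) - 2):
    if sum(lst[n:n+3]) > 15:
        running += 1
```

Count windows with sum > 15
`running` takes the values: 0

Answer: 0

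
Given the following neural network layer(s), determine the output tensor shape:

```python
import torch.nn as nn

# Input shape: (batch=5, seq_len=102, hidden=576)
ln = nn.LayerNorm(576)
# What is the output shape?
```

Input: (5, 102, 576) -> Output: (5, 102, 576)

Answer: (5, 102, 576)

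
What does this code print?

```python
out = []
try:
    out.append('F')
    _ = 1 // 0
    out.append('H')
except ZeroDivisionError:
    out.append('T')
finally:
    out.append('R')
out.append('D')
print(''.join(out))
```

Execution trace: 'F' (try body) → 'T' (except ZeroDivisionError) → 'R' (finally) → 'D' (after the try/except). Output: FTRD

Answer: FTRD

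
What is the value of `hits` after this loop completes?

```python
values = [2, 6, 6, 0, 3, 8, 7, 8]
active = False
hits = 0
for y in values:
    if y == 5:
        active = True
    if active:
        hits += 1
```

Count elements after first 5 in [2, 6, 6, 0, 3, 8, 7, 8]
`hits` takes the values: 0

Answer: 0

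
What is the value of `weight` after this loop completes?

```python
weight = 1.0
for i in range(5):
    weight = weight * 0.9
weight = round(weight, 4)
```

Exponential decay: 1.0 * 0.9^5
`weight` takes the values: 1.0 → 0.9 → 0.81 → 0.729 → 0.6561 → 0.59049 → 0.5905

Answer: 0.5905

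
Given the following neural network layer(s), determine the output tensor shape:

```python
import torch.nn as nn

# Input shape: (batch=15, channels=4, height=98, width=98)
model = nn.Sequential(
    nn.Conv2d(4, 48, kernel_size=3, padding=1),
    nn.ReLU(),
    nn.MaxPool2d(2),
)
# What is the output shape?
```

Input: (15, 4, 98, 98) -> after Conv2d: (15, 48, 98, 98) -> after ReLU: (15, 48, 98, 98) -> Output: (15, 48, 49, 49)

Answer: (15, 48, 49, 49)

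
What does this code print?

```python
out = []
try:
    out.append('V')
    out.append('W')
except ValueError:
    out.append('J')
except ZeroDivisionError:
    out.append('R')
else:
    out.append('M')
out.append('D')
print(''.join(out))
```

Execution trace: 'V' (try body) → 'W' (try body, no exception) → 'M' (else) → 'D' (after the try/except). Output: VWMD

Answer: VWMD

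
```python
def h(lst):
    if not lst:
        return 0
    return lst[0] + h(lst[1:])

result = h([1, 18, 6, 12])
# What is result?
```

1 + 18 + 6 + 12 + 0 = 37

Answer: 37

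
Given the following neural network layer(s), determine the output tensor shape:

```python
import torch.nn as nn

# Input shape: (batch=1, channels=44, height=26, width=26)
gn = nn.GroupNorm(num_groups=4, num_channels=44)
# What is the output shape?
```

Input: (1, 44, 26, 26) -> Output: (1, 44, 26, 26)

Answer: (1, 44, 26, 26)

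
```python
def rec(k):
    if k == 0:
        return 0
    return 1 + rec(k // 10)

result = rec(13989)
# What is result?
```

Count of digits of 13989: 5

Answer: 5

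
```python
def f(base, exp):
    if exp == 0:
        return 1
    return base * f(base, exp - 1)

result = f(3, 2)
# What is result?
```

f(3, 2) = 3 * 3 = 9

Answer: 9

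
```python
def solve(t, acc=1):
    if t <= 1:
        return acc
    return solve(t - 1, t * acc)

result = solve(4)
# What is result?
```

Accumulator trace (n, acc): (4, 1) -> (3, 4) -> (2, 12) -> (1, 24) -> return 24

Answer: 24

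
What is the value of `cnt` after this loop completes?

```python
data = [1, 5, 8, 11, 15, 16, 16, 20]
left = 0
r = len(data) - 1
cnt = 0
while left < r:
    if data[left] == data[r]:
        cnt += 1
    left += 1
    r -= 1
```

Count matching pairs from ends
`cnt` takes the values: 0

Answer: 0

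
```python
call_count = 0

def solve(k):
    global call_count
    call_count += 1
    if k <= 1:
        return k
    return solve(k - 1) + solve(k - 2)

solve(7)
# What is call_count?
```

Calls(k) = 1 + Calls(k-1) + Calls(k-2); Calls(0)=Calls(1)=1. For k=7 this gives 41.

Answer: 41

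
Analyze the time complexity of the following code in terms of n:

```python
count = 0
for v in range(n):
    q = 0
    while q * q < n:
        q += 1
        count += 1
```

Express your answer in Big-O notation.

Each loop level contributes: n × √n. Multiplying the contributions gives O(n√n).

Answer: O(n√n)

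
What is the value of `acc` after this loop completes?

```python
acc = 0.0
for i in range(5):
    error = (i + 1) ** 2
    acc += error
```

Sum of squared losses 1² + 2² + ... + 5²
`acc` takes the values: 0.0 → 1.0 → 5.0 → 14.0 → 30.0 → 55.0

Answer: 55.0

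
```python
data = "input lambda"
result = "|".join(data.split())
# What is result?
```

Trace:
`data = "input lambda"` → data = 'input lambda'
`result = "|".join(data.split())` → result = 'input|lambda'
So result = 'input|lambda'

Answer: 'input|lambda'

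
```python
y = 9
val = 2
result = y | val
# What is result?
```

Trace:
`y = 9` → y = 9
`val = 2` → val = 2
`result = y | val` → result = 11
So result = 11

Answer: 11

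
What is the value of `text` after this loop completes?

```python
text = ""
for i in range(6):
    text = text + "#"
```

Repeat '#' 6 times
`text` takes the values: "" → "#" → "##" → "###" → "####" → "#####" → "######"

Answer: "######"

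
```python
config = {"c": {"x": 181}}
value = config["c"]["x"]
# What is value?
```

Trace:
`config = {"c": {"x": 181}}` → config = {'c': {'x': 181}}
`value = config["c"]["x"]` → value = 181
So value = 181

Answer: 181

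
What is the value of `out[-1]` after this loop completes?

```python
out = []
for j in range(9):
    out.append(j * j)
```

Last element of squares 0 to 8
`out` takes the values: [] → [0] → [0, 1] → [0, 1, 4] → [0, 1, 4, 9] → [0, 1, 4, 9, 16] → [0, 1, 4, 9, 16, 25] → [0, 1, 4, 9, 16, 25, 36] → [0, 1, 4, 9, 16, 25, 36, 49] → [0, 1, 4, 9, 16, 25, 36, 49, 64]
So `out[-1]` = 64

Answer: 64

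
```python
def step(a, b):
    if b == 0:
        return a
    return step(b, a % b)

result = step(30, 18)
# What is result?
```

step(30, 18) -> step(18, 12) -> step(12, 6) -> step(6, 0) -> 6

Answer: 6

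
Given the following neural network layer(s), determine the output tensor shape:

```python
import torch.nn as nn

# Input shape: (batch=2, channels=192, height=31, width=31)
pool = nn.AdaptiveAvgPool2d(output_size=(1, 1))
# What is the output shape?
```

Input: (2, 192, 31, 31) -> Output: (2, 192, 1, 1)

Answer: (2, 192, 1, 1)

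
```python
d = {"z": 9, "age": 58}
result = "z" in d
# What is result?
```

Trace:
`d = {"z": 9, "age": 58}` → d = {'z': 9, 'age': 58}
`result = "z" in d` → result = True
So result = True

Answer: True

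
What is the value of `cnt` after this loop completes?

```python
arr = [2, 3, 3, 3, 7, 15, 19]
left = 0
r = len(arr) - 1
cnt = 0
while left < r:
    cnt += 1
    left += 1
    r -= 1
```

Iterations until pointers meet (list length 7)
`cnt` takes the values: 0 → 1 → 2 → 3

Answer: 3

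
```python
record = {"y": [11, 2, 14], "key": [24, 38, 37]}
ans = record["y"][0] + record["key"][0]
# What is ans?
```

Trace:
`record = {"y": [11, 2, 14], "key": [24, 38, 37]}` → record = {'y': [11, 2, 14], 'key': [24, 38, 37]}
`ans = record["y"][0] + record["key"][0]` → ans = 35
So ans = 35

Answer: 35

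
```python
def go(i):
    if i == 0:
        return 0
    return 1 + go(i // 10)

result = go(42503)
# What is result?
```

Count of digits of 42503: 5

Answer: 5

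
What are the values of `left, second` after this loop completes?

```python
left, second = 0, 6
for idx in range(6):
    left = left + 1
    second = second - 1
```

left goes 0→6, second goes 6→0
`left, second` takes the values: (0, 6) → (1, 6) → (1, 5) → (2, 5) → (2, 4) → (3, 4) → (3, 3) → (4, 3) → (4, 2) → (5, 2) → (5, 1) → (6, 1) → (6, 0)

Answer: 6, 0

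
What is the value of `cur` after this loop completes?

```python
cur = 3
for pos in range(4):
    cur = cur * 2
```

Multiply by 2, 4 times: 3 * 2^4 = 48
`cur` takes the values: 3 → 6 → 12 → 24 → 48

Answer: 48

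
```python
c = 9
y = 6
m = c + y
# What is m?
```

Trace:
`c = 9` → c = 9
`y = 6` → y = 6
`m = c + y` → m = 15
So m = 15

Answer: 15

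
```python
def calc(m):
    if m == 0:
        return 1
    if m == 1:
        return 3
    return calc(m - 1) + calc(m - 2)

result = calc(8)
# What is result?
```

Build up from base cases: calc(0)=1, calc(1)=3, calc(2)=4, calc(3)=7, calc(4)=11, calc(5)=18, calc(6)=29, ..., calc(8)=76

Answer: 76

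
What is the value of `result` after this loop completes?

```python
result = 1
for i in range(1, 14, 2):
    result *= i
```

Product of 1, 3, 5, ... up to 13
`result` takes the values: 1 → 3 → 15 → 105 → 945 → 10395 → 135135

Answer: 135135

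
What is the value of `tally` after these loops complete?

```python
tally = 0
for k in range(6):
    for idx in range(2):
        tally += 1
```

6 * 2 = 12
`tally` takes the values: 0 → 1 → 2 → 3 → 4 → 5 → 6 → 7 → 8 → 9 → 10 → 11 → 12

Answer: 12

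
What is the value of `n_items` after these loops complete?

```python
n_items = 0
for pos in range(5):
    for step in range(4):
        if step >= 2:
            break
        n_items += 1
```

Inner breaks at 2, outer runs 5 times
`n_items` takes the values: 0 → 1 → 2 → 3 → 4 → 5 → 6 → 7 → 8 → 9 → 10

Answer: 10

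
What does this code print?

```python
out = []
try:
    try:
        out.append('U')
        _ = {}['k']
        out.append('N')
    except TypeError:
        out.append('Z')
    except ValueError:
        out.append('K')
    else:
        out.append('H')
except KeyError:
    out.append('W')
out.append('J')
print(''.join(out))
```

Execution trace: 'U' (try body) → 'W' (outer except KeyError) → 'J' (after the try/except). Output: UWJ

Answer: UWJ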